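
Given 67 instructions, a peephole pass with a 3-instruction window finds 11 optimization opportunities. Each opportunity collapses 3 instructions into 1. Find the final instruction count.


Each match removes 2 instructions.
Total removed = 11 * 2 = 22
Remaining = 67 - 22 = 45

45


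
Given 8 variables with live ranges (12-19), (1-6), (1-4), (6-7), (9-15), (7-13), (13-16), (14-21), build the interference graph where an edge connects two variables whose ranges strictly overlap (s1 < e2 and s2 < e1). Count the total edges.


Check all pairs for overlapping intervals.
Two intervals (s1,e1) and (s2,e2) overlap if s1 < e2 and s2 < e1.
v0 (12-19) vs v1..v7: overlaps v4, v5, v6, v7 -> 4
v1 (1-6) vs v2..v7: overlaps v2 -> 1
v2 (1-4) vs v3..v7: overlaps none -> 0
v3 (6-7) vs v4..v7: overlaps none -> 0
v4 (9-15) vs v5..v7: overlaps v5, v6, v7 -> 3
v5 (7-13) vs v6..v7: overlaps none -> 0
v6 (13-16) vs v7: overlaps v7 -> 1
Total overlapping pairs = 4 + 1 + 0 + 0 + 3 + 0 + 1 = 9

9


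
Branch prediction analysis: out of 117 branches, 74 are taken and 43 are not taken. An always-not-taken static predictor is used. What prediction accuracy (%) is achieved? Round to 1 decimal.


Predictor: always-not-taken
Correct predictions = 43
Accuracy = 43 / 117 * 100 = 36.8%

36.8


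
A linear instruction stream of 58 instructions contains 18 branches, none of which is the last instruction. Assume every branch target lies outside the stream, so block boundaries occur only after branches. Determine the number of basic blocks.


With no in-sequence branch targets, the leaders are the first instruction plus the instruction after each branch.
Number of basic blocks = branches + 1
= 18 + 1 = 19

19


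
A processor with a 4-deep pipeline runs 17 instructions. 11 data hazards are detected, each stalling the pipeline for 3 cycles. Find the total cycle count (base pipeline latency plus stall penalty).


Base cycles = 4 + 17 - 1 = 20
Total stalls = 11 * 3 = 33
Total = 20 + 33 = 53

53


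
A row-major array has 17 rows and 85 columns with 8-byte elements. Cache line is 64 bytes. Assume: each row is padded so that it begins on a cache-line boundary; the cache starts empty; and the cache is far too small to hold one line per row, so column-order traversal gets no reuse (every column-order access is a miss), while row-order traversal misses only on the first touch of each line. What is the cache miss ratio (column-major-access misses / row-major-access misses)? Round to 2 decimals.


Each row occupies 85 * 8 = 680 bytes and starts on a line boundary, so it spans ceil(680 / 64) = 11 cache lines.
Row-major traversal misses (one per line touched): 17 * ceil(85 * 8 / 64) = 187
Column-major traversal misses (no reuse, every access misses): 17 * 85 = 1445
Ratio = 1445 / 187 = 7.73

7.73


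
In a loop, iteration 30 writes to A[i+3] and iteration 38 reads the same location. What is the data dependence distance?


Distance = read iteration - write iteration
= 38 - 30 = 8

8


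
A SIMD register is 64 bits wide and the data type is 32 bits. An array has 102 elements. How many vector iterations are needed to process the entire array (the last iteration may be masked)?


Width = 64 / 32 = 2 elements per vector op
Iterations = ceil(102 / 2) = 51

51


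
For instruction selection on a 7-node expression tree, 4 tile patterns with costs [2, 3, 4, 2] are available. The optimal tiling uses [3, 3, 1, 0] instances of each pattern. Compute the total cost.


Total cost = sum(count_i * cost_i)
= 3*2 + 3*3 + 1*4 + 0*2
= 19

19


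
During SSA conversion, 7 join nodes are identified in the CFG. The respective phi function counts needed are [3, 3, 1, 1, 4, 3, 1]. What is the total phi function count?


Total phi functions = sum of phi functions at each join node
= 3 + 3 + 1 + 1 + 4 + 3 + 1 = 16

16


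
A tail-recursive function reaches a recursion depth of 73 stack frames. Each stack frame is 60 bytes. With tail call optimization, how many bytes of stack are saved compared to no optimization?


Without TCO: 73 * 60 = 4380 bytes
With TCO: reuse 1 frame = 60 bytes
Savings = 4380 - 60 = 4320

4320


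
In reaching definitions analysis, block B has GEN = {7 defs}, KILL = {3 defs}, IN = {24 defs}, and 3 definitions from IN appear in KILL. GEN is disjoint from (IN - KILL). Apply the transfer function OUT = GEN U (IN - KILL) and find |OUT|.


IN - KILL: 24 - 3 = 21 surviving definitions
OUT = GEN + surviving = 7 + 21 = 28

28


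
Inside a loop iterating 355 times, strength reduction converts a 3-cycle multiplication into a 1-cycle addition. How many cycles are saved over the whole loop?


Per-iteration saving = 3 - 1 = 2
Total saved = 355 * 2 = 710

710


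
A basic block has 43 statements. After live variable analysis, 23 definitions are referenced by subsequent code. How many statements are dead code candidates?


Dead code = total statements - live definitions
= 43 - 23 = 20

20


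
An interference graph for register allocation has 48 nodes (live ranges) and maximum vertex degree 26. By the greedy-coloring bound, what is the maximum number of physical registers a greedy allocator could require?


Greedy coloring never needs more than (max_degree + 1) colors: when coloring a vertex, at most max_degree neighbors are already colored.
Upper bound = 26 + 1 = 27

27


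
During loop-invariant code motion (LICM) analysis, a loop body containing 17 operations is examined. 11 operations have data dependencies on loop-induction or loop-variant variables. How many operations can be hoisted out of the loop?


Invariant candidates = total - loop-dependent
= 17 - 11 = 6

6


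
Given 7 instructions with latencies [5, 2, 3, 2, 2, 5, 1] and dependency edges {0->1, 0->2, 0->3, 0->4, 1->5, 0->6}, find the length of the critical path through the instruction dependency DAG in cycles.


Compute longest path through dependency graph: dist(Ik) = max over predecessors of dist + latency(Ik).
dist(I0) = latency 5 = 5
dist(I1) = dist(I0) + 2 = 5 + 2 = 7
dist(I2) = dist(I0) + 3 = 5 + 3 = 8
dist(I3) = dist(I0) + 2 = 5 + 2 = 7
dist(I4) = dist(I0) + 2 = 5 + 2 = 7
dist(I5) = dist(I1) + 5 = 7 + 5 = 12
dist(I6) = dist(I0) + 1 = 5 + 1 = 6
Critical path = max dist = 12

12


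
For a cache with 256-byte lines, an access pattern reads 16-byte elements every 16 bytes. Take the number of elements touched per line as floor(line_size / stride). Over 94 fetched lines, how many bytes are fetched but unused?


Elements per line = floor(256 / 16) = 16
Bytes used per line = 16 * 16 = 256
Wasted per line = 256 - 256 = 0
Total wasted = 0 * 94 = 0

0


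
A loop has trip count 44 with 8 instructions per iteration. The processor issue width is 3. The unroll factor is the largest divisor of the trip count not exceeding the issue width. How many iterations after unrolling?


Largest divisor of 44 <= 3 is 2
New iterations = 44 / 2 = 22

22


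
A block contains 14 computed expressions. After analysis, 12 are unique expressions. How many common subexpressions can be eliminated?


CSE count = total expressions - unique expressions
= 14 - 12 = 2

2


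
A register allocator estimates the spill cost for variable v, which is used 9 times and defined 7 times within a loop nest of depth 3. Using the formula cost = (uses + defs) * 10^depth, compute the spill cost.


uses + defs = 9 + 7 = 16
10^3 = 1000
Spill cost = 16 * 1000 = 16000

16000


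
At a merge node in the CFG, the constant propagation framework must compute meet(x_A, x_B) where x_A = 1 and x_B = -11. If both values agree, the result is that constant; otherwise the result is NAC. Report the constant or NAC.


Meet operation: if both paths give the same constant, result is that constant; if they differ, result is NAC (not-a-constant).
Path A: 1, Path B: -11 -> differ
Result: not-a-constant -> NAC

NAC


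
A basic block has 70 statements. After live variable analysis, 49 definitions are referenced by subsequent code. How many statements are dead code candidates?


Dead code = total statements - live definitions
= 70 - 49 = 21

21


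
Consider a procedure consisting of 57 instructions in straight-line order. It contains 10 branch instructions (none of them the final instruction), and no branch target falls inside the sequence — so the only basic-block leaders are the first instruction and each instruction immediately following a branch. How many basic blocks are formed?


With no in-sequence branch targets, the leaders are the first instruction plus the instruction after each branch.
Number of basic blocks = branches + 1
= 10 + 1 = 11

11


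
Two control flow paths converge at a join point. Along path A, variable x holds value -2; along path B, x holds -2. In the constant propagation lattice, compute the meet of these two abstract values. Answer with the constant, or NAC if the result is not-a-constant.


Meet operation: if both paths give the same constant, result is that constant; if they differ, result is NAC (not-a-constant).
Path A: -2, Path B: -2 -> equal
Result: constant -> -2

-2


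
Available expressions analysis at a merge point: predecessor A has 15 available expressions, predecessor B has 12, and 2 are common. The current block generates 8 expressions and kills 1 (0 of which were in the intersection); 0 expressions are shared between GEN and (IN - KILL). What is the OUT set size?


IN = intersection of predecessors = 2
IN - KILL = 2 - 0 = 2
|OUT| = |GEN| + |IN - KILL| - |GEN ∩ (IN - KILL)| = 8 + 2 - 0 = 10

10


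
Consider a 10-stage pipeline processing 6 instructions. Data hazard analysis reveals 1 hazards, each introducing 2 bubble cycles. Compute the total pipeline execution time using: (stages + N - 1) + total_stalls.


Base cycles = 10 + 6 - 1 = 15
Total stalls = 1 * 2 = 2
Total = 15 + 2 = 17

17


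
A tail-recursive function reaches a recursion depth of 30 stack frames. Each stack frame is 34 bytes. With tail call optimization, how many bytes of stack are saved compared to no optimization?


Without TCO: 30 * 34 = 1020 bytes
With TCO: reuse 1 frame = 34 bytes
Savings = 1020 - 34 = 986

986


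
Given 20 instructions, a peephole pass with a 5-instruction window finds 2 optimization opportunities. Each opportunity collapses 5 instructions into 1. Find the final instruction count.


Each match removes 4 instructions.
Total removed = 2 * 4 = 8
Remaining = 20 - 8 = 12

12


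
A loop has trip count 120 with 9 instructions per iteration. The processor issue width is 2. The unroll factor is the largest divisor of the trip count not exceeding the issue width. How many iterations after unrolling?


Largest divisor of 120 <= 2 is 2
New iterations = 120 / 2 = 60

60


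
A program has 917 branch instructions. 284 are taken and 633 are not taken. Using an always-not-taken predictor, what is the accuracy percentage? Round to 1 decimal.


Predictor: always-not-taken
Correct predictions = 633
Accuracy = 633 / 917 * 100 = 69.0%

69.0


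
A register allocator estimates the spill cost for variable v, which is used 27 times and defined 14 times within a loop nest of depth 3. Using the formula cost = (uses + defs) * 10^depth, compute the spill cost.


uses + defs = 27 + 14 = 41
10^3 = 1000
Spill cost = 41 * 1000 = 41000

41000


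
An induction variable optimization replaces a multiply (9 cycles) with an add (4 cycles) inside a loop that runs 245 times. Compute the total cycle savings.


Per-iteration saving = 9 - 4 = 5
Total saved = 245 * 5 = 1225

1225


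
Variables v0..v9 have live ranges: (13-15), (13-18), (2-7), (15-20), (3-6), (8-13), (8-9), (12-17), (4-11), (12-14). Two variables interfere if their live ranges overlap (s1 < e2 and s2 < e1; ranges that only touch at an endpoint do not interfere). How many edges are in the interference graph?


Check all pairs for overlapping intervals.
Two intervals (s1,e1) and (s2,e2) overlap if s1 < e2 and s2 < e1.
v0 (13-15) vs v1..v9: overlaps v1, v7, v9 -> 3
v1 (13-18) vs v2..v9: overlaps v3, v7, v9 -> 3
v2 (2-7) vs v3..v9: overlaps v4, v8 -> 2
v3 (15-20) vs v4..v9: overlaps v7 -> 1
v4 (3-6) vs v5..v9: overlaps v8 -> 1
v5 (8-13) vs v6..v9: overlaps v6, v7, v8, v9 -> 4
v6 (8-9) vs v7..v9: overlaps v8 -> 1
v7 (12-17) vs v8..v9: overlaps v9 -> 1
v8 (4-11) vs v9: overlaps none -> 0
Total overlapping pairs = 3 + 3 + 2 + 1 + 1 + 4 + 1 + 1 + 0 = 16

16


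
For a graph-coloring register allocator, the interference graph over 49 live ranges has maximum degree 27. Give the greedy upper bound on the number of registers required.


Greedy coloring never needs more than (max_degree + 1) colors: when coloring a vertex, at most max_degree neighbors are already colored.
Upper bound = 27 + 1 = 28

28


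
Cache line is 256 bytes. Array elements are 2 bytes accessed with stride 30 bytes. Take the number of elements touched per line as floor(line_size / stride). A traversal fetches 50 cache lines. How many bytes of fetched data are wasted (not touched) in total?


Elements per line = floor(256 / 30) = 8
Bytes used per line = 8 * 2 = 16
Wasted per line = 256 - 16 = 240
Total wasted = 240 * 50 = 12000

12000


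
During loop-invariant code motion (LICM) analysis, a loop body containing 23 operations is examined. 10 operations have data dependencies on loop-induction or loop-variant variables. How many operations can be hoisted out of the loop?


Invariant candidates = total - loop-dependent
= 23 - 10 = 13

13


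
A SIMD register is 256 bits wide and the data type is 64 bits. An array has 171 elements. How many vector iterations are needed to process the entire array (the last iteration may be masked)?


Width = 256 / 64 = 4 elements per vector op
Iterations = ceil(171 / 4) = 43

43


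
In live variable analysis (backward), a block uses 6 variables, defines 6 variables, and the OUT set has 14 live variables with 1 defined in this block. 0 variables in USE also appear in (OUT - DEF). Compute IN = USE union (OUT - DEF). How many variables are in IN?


OUT - DEF: 14 - 1 = 13
|IN| = |USE| + |OUT - DEF| - |USE ∩ (OUT - DEF)| = 6 + 13 - 0 = 19

19


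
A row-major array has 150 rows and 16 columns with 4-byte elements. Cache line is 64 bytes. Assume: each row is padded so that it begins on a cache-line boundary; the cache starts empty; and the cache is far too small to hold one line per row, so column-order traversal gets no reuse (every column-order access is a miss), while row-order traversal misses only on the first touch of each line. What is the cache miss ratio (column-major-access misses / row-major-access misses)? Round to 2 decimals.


Each row occupies 16 * 4 = 64 bytes and starts on a line boundary, so it spans ceil(64 / 64) = 1 cache lines.
Row-major traversal misses (one per line touched): 150 * ceil(16 * 4 / 64) = 150
Column-major traversal misses (no reuse, every access misses): 150 * 16 = 2400
Ratio = 2400 / 150 = 16.0

16.0


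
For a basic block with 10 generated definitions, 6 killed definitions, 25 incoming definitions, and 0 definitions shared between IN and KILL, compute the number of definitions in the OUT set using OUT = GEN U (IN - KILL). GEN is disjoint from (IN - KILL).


IN - KILL: 25 - 0 = 25 surviving definitions
OUT = GEN + surviving = 10 + 25 = 35

35


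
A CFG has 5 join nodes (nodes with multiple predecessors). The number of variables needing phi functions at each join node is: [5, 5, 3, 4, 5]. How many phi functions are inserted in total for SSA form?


Total phi functions = sum of phi functions at each join node
= 5 + 5 + 3 + 4 + 5 = 22

22


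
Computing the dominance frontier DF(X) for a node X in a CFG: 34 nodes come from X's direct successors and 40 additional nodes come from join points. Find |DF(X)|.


DF(X) = direct successor contributions + join point contributions
= 34 + 40 = 74

74


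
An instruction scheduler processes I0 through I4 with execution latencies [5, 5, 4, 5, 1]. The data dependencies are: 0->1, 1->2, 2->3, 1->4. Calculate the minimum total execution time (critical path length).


Compute longest path through dependency graph: dist(Ik) = max over predecessors of dist + latency(Ik).
dist(I0) = latency 5 = 5
dist(I1) = dist(I0) + 5 = 5 + 5 = 10
dist(I2) = dist(I1) + 4 = 10 + 4 = 14
dist(I3) = dist(I2) + 5 = 14 + 5 = 19
dist(I4) = dist(I1) + 1 = 10 + 1 = 11
Critical path = max dist = 19

19


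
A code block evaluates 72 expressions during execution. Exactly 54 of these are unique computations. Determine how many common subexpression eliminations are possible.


CSE count = total expressions - unique expressions
= 72 - 54 = 18

18


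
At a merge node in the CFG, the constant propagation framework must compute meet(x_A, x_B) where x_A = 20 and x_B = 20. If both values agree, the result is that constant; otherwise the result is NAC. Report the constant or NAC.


Meet operation: if both paths give the same constant, result is that constant; if they differ, result is NAC (not-a-constant).
Path A: 20, Path B: 20 -> equal
Result: constant -> 20

20


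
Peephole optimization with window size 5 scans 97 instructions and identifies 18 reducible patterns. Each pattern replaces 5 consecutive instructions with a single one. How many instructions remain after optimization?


Each match removes 4 instructions.
Total removed = 18 * 4 = 72
Remaining = 97 - 72 = 25

25


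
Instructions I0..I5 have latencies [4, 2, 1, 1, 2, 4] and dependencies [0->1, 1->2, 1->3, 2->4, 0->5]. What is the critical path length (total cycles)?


Compute longest path through dependency graph: dist(Ik) = max over predecessors of dist + latency(Ik).
dist(I0) = latency 4 = 4
dist(I1) = dist(I0) + 2 = 4 + 2 = 6
dist(I2) = dist(I1) + 1 = 6 + 1 = 7
dist(I3) = dist(I1) + 1 = 6 + 1 = 7
dist(I4) = dist(I2) + 2 = 7 + 2 = 9
dist(I5) = dist(I0) + 4 = 4 + 4 = 8
Critical path = max dist = 9

9


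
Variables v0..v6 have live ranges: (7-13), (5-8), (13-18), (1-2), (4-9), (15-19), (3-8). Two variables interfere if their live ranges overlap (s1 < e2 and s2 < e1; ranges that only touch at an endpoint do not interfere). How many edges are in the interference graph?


Check all pairs for overlapping intervals.
Two intervals (s1,e1) and (s2,e2) overlap if s1 < e2 and s2 < e1.
v0 (7-13) vs v1..v6: overlaps v1, v4, v6 -> 3
v1 (5-8) vs v2..v6: overlaps v4, v6 -> 2
v2 (13-18) vs v3..v6: overlaps v5 -> 1
v3 (1-2) vs v4..v6: overlaps none -> 0
v4 (4-9) vs v5..v6: overlaps v6 -> 1
v5 (15-19) vs v6: overlaps none -> 0
Total overlapping pairs = 3 + 2 + 1 + 0 + 1 + 0 = 7

7


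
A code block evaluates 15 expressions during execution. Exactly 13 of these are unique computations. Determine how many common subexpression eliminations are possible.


CSE count = total expressions - unique expressions
= 15 - 13 = 2

2


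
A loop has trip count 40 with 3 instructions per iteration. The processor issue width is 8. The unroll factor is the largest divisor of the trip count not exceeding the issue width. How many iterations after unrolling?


Largest divisor of 40 <= 8 is 8
New iterations = 40 / 8 = 5

5


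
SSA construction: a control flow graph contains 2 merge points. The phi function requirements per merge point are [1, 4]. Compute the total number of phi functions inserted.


Total phi functions = sum of phi functions at each join node
= 1 + 4 = 5

5


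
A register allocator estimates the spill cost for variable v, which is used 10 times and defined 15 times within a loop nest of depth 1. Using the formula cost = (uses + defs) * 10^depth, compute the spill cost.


uses + defs = 10 + 15 = 25
10^1 = 10
Spill cost = 25 * 10 = 250

250


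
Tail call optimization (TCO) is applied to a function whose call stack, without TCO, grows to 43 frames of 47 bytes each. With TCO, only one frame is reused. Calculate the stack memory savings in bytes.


Without TCO: 43 * 47 = 2021 bytes
With TCO: reuse 1 frame = 47 bytes
Savings = 2021 - 47 = 1974

1974


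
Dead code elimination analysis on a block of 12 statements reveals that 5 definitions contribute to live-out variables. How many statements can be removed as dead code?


Dead code = total statements - live definitions
= 12 - 5 = 7

7


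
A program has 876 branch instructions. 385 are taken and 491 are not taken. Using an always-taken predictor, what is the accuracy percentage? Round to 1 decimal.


Predictor: always-taken
Correct predictions = 385
Accuracy = 385 / 876 * 100 = 43.9%

43.9


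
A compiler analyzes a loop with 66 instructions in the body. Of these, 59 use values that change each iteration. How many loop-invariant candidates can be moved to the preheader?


Invariant candidates = total - loop-dependent
= 66 - 59 = 7

7


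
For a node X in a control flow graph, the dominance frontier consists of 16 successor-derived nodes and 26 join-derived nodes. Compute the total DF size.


DF(X) = direct successor contributions + join point contributions
= 16 + 26 = 42

42


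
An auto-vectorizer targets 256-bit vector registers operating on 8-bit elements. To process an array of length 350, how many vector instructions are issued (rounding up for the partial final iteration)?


Width = 256 / 8 = 32 elements per vector op
Iterations = ceil(350 / 32) = 11

11


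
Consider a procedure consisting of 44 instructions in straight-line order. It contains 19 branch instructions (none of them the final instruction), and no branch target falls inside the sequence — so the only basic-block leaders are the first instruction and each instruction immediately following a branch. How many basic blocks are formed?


With no in-sequence branch targets, the leaders are the first instruction plus the instruction after each branch.
Number of basic blocks = branches + 1
= 19 + 1 = 20

20


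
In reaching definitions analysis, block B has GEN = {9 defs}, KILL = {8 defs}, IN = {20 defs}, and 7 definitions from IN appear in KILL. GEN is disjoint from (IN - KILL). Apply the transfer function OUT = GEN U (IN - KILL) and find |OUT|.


IN - KILL: 20 - 7 = 13 surviving definitions
OUT = GEN + surviving = 9 + 13 = 22

22


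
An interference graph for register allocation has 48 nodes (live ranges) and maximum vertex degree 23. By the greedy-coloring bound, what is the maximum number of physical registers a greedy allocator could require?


Greedy coloring never needs more than (max_degree + 1) colors: when coloring a vertex, at most max_degree neighbors are already colored.
Upper bound = 23 + 1 = 24

24


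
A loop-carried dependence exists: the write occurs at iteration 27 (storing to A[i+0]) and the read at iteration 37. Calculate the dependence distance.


Distance = read iteration - write iteration
= 37 - 27 = 10

10


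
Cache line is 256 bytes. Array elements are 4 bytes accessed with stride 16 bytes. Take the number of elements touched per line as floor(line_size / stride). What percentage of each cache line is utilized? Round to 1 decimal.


Elements per cache line = floor(256 / 16) = 16
Bytes used = 16 * 4 = 64
Utilization = 64 / 256 * 100 = 25.0%

25.0


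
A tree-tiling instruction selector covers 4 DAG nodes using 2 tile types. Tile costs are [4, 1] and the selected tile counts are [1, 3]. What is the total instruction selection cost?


Total cost = sum(count_i * cost_i)
= 1*4 + 3*1
= 7

7


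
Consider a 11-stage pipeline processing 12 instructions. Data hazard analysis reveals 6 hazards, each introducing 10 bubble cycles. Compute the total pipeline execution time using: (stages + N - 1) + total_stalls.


Base cycles = 11 + 12 - 1 = 22
Total stalls = 6 * 10 = 60
Total = 22 + 60 = 82

82


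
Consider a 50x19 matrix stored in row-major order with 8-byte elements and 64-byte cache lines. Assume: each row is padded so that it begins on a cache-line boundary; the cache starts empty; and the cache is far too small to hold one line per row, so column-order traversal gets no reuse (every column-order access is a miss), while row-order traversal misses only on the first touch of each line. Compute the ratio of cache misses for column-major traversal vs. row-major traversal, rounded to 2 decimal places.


Each row occupies 19 * 8 = 152 bytes and starts on a line boundary, so it spans ceil(152 / 64) = 3 cache lines.
Row-major traversal misses (one per line touched): 50 * ceil(19 * 8 / 64) = 150
Column-major traversal misses (no reuse, every access misses): 50 * 19 = 950
Ratio = 950 / 150 = 6.33

6.33


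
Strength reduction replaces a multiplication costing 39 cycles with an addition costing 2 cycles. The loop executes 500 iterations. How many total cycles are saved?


Per-iteration saving = 39 - 2 = 37
Total saved = 500 * 37 = 18500

18500


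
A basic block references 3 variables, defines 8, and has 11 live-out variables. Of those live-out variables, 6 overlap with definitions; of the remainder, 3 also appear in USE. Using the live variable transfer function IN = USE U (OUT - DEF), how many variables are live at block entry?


OUT - DEF: 11 - 6 = 5
|IN| = |USE| + |OUT - DEF| - |USE ∩ (OUT - DEF)| = 3 + 5 - 3 = 5

5


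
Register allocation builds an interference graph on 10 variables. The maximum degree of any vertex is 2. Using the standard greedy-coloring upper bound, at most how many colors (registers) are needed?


Greedy coloring never needs more than (max_degree + 1) colors: when coloring a vertex, at most max_degree neighbors are already colored.
Upper bound = 2 + 1 = 3

3


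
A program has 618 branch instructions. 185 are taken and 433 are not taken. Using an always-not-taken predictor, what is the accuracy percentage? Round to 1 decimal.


Predictor: always-not-taken
Correct predictions = 433
Accuracy = 433 / 618 * 100 = 70.1%

70.1


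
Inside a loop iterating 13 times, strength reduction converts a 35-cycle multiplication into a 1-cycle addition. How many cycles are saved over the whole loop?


Per-iteration saving = 35 - 1 = 34
Total saved = 13 * 34 = 442

442


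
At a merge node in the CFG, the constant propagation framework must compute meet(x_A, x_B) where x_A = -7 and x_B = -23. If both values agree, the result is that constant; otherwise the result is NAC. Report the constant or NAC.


Meet operation: if both paths give the same constant, result is that constant; if they differ, result is NAC (not-a-constant).
Path A: -7, Path B: -23 -> differ
Result: not-a-constant -> NAC

NAC


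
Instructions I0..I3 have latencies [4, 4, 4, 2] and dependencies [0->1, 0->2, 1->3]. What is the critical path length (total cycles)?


Compute longest path through dependency graph: dist(Ik) = max over predecessors of dist + latency(Ik).
dist(I0) = latency 4 = 4
dist(I1) = dist(I0) + 4 = 4 + 4 = 8
dist(I2) = dist(I0) + 4 = 4 + 4 = 8
dist(I3) = dist(I1) + 2 = 8 + 2 = 10
Critical path = max dist = 10

10


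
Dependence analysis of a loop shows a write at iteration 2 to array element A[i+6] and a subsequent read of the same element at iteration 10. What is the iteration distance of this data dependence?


Distance = read iteration - write iteration
= 10 - 2 = 8

8


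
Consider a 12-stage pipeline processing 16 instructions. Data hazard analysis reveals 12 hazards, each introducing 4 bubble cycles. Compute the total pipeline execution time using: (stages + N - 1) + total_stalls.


Base cycles = 12 + 16 - 1 = 27
Total stalls = 12 * 4 = 48
Total = 27 + 48 = 75

75


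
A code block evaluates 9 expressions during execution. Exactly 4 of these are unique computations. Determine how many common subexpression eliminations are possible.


CSE count = total expressions - unique expressions
= 9 - 4 = 5

5


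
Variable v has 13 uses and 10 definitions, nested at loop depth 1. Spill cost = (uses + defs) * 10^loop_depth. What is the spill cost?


uses + defs = 13 + 10 = 23
10^1 = 10
Spill cost = 23 * 10 = 230

230


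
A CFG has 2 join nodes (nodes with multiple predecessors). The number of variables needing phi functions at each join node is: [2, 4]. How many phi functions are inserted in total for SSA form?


Total phi functions = sum of phi functions at each join node
= 2 + 4 = 6

6


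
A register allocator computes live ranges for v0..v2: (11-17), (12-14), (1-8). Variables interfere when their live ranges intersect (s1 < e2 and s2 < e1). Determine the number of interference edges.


Check all pairs for overlapping intervals.
Two intervals (s1,e1) and (s2,e2) overlap if s1 < e2 and s2 < e1.
v0 (11-17) vs v1..v2: overlaps v1 -> 1
v1 (12-14) vs v2: overlaps none -> 0
Total overlapping pairs = 1 + 0 = 1

1


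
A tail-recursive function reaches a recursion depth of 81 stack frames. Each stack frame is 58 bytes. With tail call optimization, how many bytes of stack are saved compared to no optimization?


Without TCO: 81 * 58 = 4698 bytes
With TCO: reuse 1 frame = 58 bytes
Savings = 4698 - 58 = 4640

4640


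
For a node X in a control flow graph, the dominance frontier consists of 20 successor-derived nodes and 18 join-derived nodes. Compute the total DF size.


DF(X) = direct successor contributions + join point contributions
= 20 + 18 = 38

38


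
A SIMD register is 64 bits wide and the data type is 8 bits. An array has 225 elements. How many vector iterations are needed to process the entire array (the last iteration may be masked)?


Width = 64 / 8 = 8 elements per vector op
Iterations = ceil(225 / 8) = 29

29


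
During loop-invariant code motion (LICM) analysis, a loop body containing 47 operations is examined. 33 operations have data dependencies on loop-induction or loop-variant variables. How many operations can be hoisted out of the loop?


Invariant candidates = total - loop-dependent
= 47 - 33 = 14

14


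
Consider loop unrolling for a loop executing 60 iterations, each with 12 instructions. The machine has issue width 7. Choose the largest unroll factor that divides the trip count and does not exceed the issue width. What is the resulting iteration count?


Largest divisor of 60 <= 7 is 6
New iterations = 60 / 6 = 10

10


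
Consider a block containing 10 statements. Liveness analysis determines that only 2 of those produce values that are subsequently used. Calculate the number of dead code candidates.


Dead code = total statements - live definitions
= 10 - 2 = 8

8


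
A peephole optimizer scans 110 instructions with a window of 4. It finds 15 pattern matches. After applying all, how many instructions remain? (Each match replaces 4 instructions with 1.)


Each match removes 3 instructions.
Total removed = 15 * 3 = 45
Remaining = 110 - 45 = 65

65


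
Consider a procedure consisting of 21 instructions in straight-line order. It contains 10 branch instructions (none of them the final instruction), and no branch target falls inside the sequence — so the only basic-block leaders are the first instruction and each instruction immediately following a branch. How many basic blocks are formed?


With no in-sequence branch targets, the leaders are the first instruction plus the instruction after each branch.
Number of basic blocks = branches + 1
= 10 + 1 = 11

11


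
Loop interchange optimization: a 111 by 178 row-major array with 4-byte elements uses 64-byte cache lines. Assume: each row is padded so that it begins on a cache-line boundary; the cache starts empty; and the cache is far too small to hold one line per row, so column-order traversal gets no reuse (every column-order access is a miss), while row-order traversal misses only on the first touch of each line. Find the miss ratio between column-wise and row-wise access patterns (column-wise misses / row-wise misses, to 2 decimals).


Each row occupies 178 * 4 = 712 bytes and starts on a line boundary, so it spans ceil(712 / 64) = 12 cache lines.
Row-major traversal misses (one per line touched): 111 * ceil(178 * 4 / 64) = 1332
Column-major traversal misses (no reuse, every access misses): 111 * 178 = 19758
Ratio = 19758 / 1332 = 14.83

14.83


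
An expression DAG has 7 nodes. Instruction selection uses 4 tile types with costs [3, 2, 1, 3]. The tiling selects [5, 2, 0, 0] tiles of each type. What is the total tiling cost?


Total cost = sum(count_i * cost_i)
= 5*3 + 2*2 + 0*1 + 0*3
= 19

19


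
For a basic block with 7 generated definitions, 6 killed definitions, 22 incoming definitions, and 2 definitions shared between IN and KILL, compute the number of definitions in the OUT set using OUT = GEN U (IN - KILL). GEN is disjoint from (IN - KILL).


IN - KILL: 22 - 2 = 20 surviving definitions
OUT = GEN + surviving = 7 + 20 = 27

27


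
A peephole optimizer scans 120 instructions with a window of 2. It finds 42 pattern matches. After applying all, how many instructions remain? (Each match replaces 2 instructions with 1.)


Each match removes 1 instructions.
Total removed = 42 * 1 = 42
Remaining = 120 - 42 = 78

78


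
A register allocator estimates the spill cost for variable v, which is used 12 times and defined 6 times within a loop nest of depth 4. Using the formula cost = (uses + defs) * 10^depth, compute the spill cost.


uses + defs = 12 + 6 = 18
10^4 = 10000
Spill cost = 18 * 10000 = 180000

180000


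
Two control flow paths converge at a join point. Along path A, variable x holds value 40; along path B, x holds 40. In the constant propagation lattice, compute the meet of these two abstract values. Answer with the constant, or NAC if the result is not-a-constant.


Meet operation: if both paths give the same constant, result is that constant; if they differ, result is NAC (not-a-constant).
Path A: 40, Path B: 40 -> equal
Result: constant -> 40

40


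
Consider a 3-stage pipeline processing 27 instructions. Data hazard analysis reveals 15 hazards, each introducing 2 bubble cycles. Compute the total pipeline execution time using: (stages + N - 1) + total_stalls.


Base cycles = 3 + 27 - 1 = 29
Total stalls = 15 * 2 = 30
Total = 29 + 30 = 59

59


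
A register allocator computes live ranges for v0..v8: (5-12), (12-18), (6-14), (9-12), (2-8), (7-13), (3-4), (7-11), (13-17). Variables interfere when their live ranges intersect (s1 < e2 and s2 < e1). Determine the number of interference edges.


Check all pairs for overlapping intervals.
Two intervals (s1,e1) and (s2,e2) overlap if s1 < e2 and s2 < e1.
v0 (5-12) vs v1..v8: overlaps v2, v3, v4, v5, v7 -> 5
v1 (12-18) vs v2..v8: overlaps v2, v5, v8 -> 3
v2 (6-14) vs v3..v8: overlaps v3, v4, v5, v7, v8 -> 5
v3 (9-12) vs v4..v8: overlaps v5, v7 -> 2
v4 (2-8) vs v5..v8: overlaps v5, v6, v7 -> 3
v5 (7-13) vs v6..v8: overlaps v7 -> 1
v6 (3-4) vs v7..v8: overlaps none -> 0
v7 (7-11) vs v8: overlaps none -> 0
Total overlapping pairs = 5 + 3 + 5 + 2 + 3 + 1 + 0 + 0 = 19

19


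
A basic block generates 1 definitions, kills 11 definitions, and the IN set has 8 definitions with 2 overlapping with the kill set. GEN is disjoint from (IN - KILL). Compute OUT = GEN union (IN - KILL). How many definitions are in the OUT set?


IN - KILL: 8 - 2 = 6 surviving definitions
OUT = GEN + surviving = 1 + 6 = 7

7


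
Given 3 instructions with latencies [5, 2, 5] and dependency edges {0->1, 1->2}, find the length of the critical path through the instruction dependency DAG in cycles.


Compute longest path through dependency graph: dist(Ik) = max over predecessors of dist + latency(Ik).
dist(I0) = latency 5 = 5
dist(I1) = dist(I0) + 2 = 5 + 2 = 7
dist(I2) = dist(I1) + 5 = 7 + 5 = 12
Critical path = max dist = 12

12


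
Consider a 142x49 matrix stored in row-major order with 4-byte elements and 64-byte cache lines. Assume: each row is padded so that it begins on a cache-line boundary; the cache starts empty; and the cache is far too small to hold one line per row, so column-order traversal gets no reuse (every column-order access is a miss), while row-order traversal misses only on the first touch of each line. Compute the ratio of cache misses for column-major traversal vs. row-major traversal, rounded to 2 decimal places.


Each row occupies 49 * 4 = 196 bytes and starts on a line boundary, so it spans ceil(196 / 64) = 4 cache lines.
Row-major traversal misses (one per line touched): 142 * ceil(49 * 4 / 64) = 568
Column-major traversal misses (no reuse, every access misses): 142 * 49 = 6958
Ratio = 6958 / 568 = 12.25

12.25


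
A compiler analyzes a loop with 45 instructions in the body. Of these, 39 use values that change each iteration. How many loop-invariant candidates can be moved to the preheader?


Invariant candidates = total - loop-dependent
= 45 - 39 = 6

6


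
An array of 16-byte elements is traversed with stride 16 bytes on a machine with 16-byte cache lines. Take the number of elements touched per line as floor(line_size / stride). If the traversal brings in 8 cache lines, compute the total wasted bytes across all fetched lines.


Elements per line = floor(16 / 16) = 1
Bytes used per line = 1 * 16 = 16
Wasted per line = 16 - 16 = 0
Total wasted = 0 * 8 = 0

0


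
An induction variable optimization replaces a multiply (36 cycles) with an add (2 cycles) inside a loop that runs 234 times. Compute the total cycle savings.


Per-iteration saving = 36 - 2 = 34
Total saved = 234 * 34 = 7956

7956


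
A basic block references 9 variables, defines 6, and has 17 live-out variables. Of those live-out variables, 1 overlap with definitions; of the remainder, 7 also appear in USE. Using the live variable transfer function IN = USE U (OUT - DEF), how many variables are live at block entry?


OUT - DEF: 17 - 1 = 16
|IN| = |USE| + |OUT - DEF| - |USE ∩ (OUT - DEF)| = 9 + 16 - 7 = 18

18


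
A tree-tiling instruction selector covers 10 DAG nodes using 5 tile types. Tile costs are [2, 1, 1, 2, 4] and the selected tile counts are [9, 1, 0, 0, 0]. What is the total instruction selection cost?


Total cost = sum(count_i * cost_i)
= 9*2 + 1*1 + 0*1 + 0*2 + 0*4
= 19

19


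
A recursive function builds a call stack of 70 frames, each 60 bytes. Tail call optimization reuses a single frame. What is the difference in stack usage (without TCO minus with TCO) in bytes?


Without TCO: 70 * 60 = 4200 bytes
With TCO: reuse 1 frame = 60 bytes
Savings = 4200 - 60 = 4140

4140


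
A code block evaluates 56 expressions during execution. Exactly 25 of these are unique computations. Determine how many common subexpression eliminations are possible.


CSE count = total expressions - unique expressions
= 56 - 25 = 31

31


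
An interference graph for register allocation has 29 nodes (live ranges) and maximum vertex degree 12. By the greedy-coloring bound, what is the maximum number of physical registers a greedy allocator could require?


Greedy coloring never needs more than (max_degree + 1) colors: when coloring a vertex, at most max_degree neighbors are already colored.
Upper bound = 12 + 1 = 13

13


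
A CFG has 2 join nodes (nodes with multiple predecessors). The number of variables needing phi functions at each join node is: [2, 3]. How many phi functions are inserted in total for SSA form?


Total phi functions = sum of phi functions at each join node
= 2 + 3 = 5

5


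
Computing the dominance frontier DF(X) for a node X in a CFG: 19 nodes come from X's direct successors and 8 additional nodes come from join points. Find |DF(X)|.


DF(X) = direct successor contributions + join point contributions
= 19 + 8 = 27

27


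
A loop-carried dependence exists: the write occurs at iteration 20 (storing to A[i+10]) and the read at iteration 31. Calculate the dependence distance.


Distance = read iteration - write iteration
= 31 - 20 = 11

11


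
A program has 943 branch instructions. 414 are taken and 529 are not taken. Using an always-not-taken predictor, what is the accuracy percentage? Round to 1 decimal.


Predictor: always-not-taken
Correct predictions = 529
Accuracy = 529 / 943 * 100 = 56.1%

56.1
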